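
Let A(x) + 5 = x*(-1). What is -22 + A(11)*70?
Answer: -1142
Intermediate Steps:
A(x) = -5 - x (A(x) = -5 + x*(-1) = -5 - x)
-22 + A(11)*70 = -22 + (-5 - 1*11)*70 = -22 + (-5 - 11)*70 = -22 - 16*70 = -22 - 1120 = -1142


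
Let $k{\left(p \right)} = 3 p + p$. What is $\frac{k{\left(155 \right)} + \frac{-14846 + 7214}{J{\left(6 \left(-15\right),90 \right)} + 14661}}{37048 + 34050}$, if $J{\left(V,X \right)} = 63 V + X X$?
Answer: $\frac{588266}{67507551} \approx 0.0087141$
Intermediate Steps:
$k{\left(p \right)} = 4 p$
$J{\left(V,X \right)} = X^{2} + 63 V$ ($J{\left(V,X \right)} = 63 V + X^{2} = X^{2} + 63 V$)
$\frac{k{\left(155 \right)} + \frac{-14846 + 7214}{J{\left(6 \left(-15\right),90 \right)} + 14661}}{37048 + 34050} = \frac{4 \cdot 155 + \frac{-14846 + 7214}{\left(90^{2} + 63 \cdot 6 \left(-15\right)\right) + 14661}}{37048 + 34050} = \frac{620 - \frac{7632}{\left(8100 + 63 \left(-90\right)\right) + 14661}}{71098} = \left(620 - \frac{7632}{\left(8100 - 5670\right) + 14661}\right) \frac{1}{71098} = \left(620 - \frac{7632}{2430 + 14661}\right) \frac{1}{71098} = \left(620 - \frac{7632}{17091}\right) \frac{1}{71098} = \left(620 - \frac{848}{1899}\right) \frac{1}{71098} = \frac{1176532}{1899} \cdot \frac{1}{71098} = \frac{588266}{67507551}$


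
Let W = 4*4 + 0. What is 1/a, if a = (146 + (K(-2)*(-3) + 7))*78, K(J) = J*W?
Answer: 1/19422 ≈ 5.1488e-5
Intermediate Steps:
W = 16 (W = 16 + 0 = 16)
K(J) = 16*J (K(J) = J*16 = 16*J)
a = 19422 (a = (146 + ((16*(-2))*(-3) + 7))*78 = (146 + (-32*(-3) + 7))*78 = (146 + (96 + 7))*78 = (146 + 103)*78 = 249*78 = 19422)
1/a = 1/19422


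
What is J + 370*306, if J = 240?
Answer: 113460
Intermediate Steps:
J + 370*306 = 240 + 370*306 = 240 + 113220 = 113460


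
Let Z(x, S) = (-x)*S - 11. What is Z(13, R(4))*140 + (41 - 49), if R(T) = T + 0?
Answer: -8828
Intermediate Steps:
R(T) = T
Z(x, S) = -11 - S*x (Z(x, S) = -S*x - 11 = -11 - S*x)
Z(13, R(4))*140 + (41 - 49) = (-11 - 1*4*13)*140 + (41 - 49) = (-11 - 52)*140 - 8 = -63*140 - 8 = -8820 - 8 = -8828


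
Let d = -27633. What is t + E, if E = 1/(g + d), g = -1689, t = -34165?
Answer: -1001786131/29322 ≈ -34165.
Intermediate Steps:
E = -1/29322 (E = 1/(-1689 - 27633) = 1/(-29322) = -1/29322 ≈ -3.4104e-5)
t + E = -34165 - 1/29322 = -1001786131/29322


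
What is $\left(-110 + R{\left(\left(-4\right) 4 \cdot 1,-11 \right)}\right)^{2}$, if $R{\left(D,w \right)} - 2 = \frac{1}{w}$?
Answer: $\frac{1413721}{121} \approx 11684.0$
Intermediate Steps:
$R{\left(D,w \right)} = 2 + \frac{1}{w}$
$\left(-110 + R{\left(\left(-4\right) 4 \cdot 1,-11 \right)}\right)^{2} = \left(-110 + \left(2 + \frac{1}{-11}\right)\right)^{2} = \left(-110 + \left(2 - \frac{1}{11}\right)\right)^{2} = \left(-110 + \frac{21}{11}\right)^{2} = \left(- \frac{1189}{11}\right)^{2} = \frac{1413721}{121}$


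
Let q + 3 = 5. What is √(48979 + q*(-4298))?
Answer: 3*√4487 ≈ 200.96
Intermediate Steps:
q = 2 (q = -3 + 5 = 2)
√(48979 + q*(-4298)) = √(48979 + 2*(-4298)) = √(48979 - 8596) = √40383 = 3*√4487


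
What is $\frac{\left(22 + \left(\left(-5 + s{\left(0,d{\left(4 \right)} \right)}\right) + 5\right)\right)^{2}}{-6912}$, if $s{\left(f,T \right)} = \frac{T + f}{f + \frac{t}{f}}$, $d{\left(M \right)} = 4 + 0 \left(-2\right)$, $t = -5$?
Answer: $- \frac{121}{1728} \approx -0.070023$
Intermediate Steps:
$d{\left(M \right)} = 4$ ($d{\left(M \right)} = 4 + 0 = 4$)
$s{\left(f,T \right)} = \frac{T + f}{f - \frac{5}{f}}$
$\frac{\left(22 + \left(\left(-5 + s{\left(0,d{\left(4 \right)} \right)}\right) + 5\right)\right)^{2}}{-6912} = \frac{\left(22 + \left(\left(-5 + \frac{0 \left(4 + 0\right)}{-5 + 0^{2}}\right) + 5\right)\right)^{2}}{-6912} = \left(22 + \left(\left(-5 + 0 \frac{1}{-5 + 0} \cdot 4\right) + 5\right)\right)^{2} \left(- \frac{1}{6912}\right) = \left(22 + \left(\left(-5 + 0 \frac{1}{-5} \cdot 4\right) + 5\right)\right)^{2} \left(- \frac{1}{6912}\right) = \left(22 + \left(\left(-5 + 0 \left(- \frac{1}{5}\right) 4\right) + 5\right)\right)^{2} \left(- \frac{1}{6912}\right) = \left(22 + \left(\left(-5 + 0\right) + 5\right)\right)^{2} \left(- \frac{1}{6912}\right) = \left(22 + \left(-5 + 5\right)\right)^{2} \left(- \frac{1}{6912}\right) = \left(22 + 0\right)^{2} \left(- \frac{1}{6912}\right) = 22^{2} \left(- \frac{1}{6912}\right) = 484 \left(- \frac{1}{6912}\right) = - \frac{121}{1728}$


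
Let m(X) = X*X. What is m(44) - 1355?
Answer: 581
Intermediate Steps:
m(X) = X**2
m(44) - 1355 = 44**2 - 1355 = 1936 - 1355 = 581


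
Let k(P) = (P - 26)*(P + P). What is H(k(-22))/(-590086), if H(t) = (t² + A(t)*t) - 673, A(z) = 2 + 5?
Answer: -4474655/590086 ≈ -7.5831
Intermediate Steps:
k(P) = 2*P*(-26 + P) (k(P) = (-26 + P)*(2*P) = 2*P*(-26 + P))
A(z) = 7
H(t) = -673 + t² + 7*t (H(t) = (t² + 7*t) - 673 = -673 + t² + 7*t)
H(k(-22))/(-590086) = (-673 + (2*(-22)*(-26 - 22))² + 7*(2*(-22)*(-26 - 22)))/(-590086) = (-673 + (2*(-22)*(-48))² + 7*(2*(-22)*(-48)))*(-1/590086) = (-673 + 2112² + 7*2112)*(-1/590086) = (-673 + 4460544 + 14784)*(-1/590086) = 4474655*(-1/590086) = -4474655/590086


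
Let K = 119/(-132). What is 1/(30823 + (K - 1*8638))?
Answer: 132/2928301 ≈ 4.5077e-5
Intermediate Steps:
K = -119/132 (K = -1/132*119 = -119/132 ≈ -0.90152)
1/(30823 + (K - 1*8638)) = 1/(30823 + (-119/132 - 1*8638)) = 1/(30823 + (-119/132 - 8638)) = 1/(30823 - 1140335/132) = 1/(2928301/132) = 132/2928301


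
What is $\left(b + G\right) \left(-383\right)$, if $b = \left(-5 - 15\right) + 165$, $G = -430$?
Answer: $109155$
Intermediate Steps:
$b = 145$ ($b = -20 + 165 = 145$)
$\left(b + G\right) \left(-383\right) = \left(145 - 430\right) \left(-383\right) = \left(-285\right) \left(-383\right) = 109155$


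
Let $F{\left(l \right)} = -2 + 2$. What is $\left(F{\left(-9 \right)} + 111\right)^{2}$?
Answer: $12321$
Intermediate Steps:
$F{\left(l \right)} = 0$
$\left(F{\left(-9 \right)} + 111\right)^{2} = \left(0 + 111\right)^{2} = 111^{2} = 12321$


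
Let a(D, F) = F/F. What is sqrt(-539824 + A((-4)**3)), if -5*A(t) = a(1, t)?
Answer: I*sqrt(13495605)/5 ≈ 734.73*I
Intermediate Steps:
a(D, F) = 1
A(t) = -1/5 (A(t) = -1/5*1 = -1/5)
sqrt(-539824 + A((-4)**3)) = sqrt(-539824 - 1/5) = sqrt(-2699121/5) = I*sqrt(13495605)/5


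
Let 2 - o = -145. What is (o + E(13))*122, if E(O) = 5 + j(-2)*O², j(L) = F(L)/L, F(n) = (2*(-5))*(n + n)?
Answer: -393816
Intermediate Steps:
F(n) = -20*n
j(L) = -20 (j(L) = (-20*L)/L = -20)
o = 147 (o = 2 - 1*(-145) = 2 + 145 = 147)
E(O) = 5 - 20*O²
(o + E(13))*122 = (147 + (5 - 20*13²))*122 = (147 + (5 - 20*169))*122 = (147 + (5 - 3380))*122 = (147 - 3375)*122 = -3228*122 = -393816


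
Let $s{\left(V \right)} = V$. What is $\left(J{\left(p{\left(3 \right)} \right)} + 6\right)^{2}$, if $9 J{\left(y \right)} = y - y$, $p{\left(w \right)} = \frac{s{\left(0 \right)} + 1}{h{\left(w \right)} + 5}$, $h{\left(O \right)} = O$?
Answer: $36$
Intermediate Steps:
$p{\left(w \right)} = \frac{1}{5 + w}$ ($p{\left(w \right)} = \frac{0 + 1}{w + 5} = 1 \frac{1}{5 + w} = \frac{1}{5 + w}$)
$J{\left(y \right)} = 0$ ($J{\left(y \right)} = \frac{y - y}{9} = \frac{1}{9} \cdot 0 = 0$)
$\left(J{\left(p{\left(3 \right)} \right)} + 6\right)^{2} = \left(0 + 6\right)^{2} = 6^{2} = 36$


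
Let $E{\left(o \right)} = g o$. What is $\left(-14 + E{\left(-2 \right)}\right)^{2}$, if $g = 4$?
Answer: $484$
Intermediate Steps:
$E{\left(o \right)} = 4 o$
$\left(-14 + E{\left(-2 \right)}\right)^{2} = \left(-14 + 4 \left(-2\right)\right)^{2} = \left(-14 - 8\right)^{2} = \left(-22\right)^{2} = 484$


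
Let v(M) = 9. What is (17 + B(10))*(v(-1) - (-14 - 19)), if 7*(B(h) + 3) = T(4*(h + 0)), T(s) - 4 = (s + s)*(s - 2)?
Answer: 18852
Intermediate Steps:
T(s) = 4 + 2*s*(-2 + s) (T(s) = 4 + (s + s)*(s - 2) = 4 + (2*s)*(-2 + s) = 4 + 2*s*(-2 + s))
B(h) = -17/7 - 16*h/7 + 32*h²/7 (B(h) = -3 + (4 - 16*(h + 0) + 2*(4*(h + 0))²)/7 = -3 + (4 - 16*h + 2*(4*h)²)/7 = -3 + (4 - 16*h + 2*(16*h²))/7 = -3 + (4 - 16*h + 32*h²)/7 = -3 + (4/7 - 16*h/7 + 32*h²/7) = -17/7 - 16*h/7 + 32*h²/7)
(17 + B(10))*(v(-1) - (-14 - 19)) = (17 + (-17/7 - 16/7*10 + (32/7)*10²))*(9 - (-14 - 19)) = (17 + (-17/7 - 160/7 + (32/7)*100))*(9 - 1*(-33)) = (17 + (-17/7 - 160/7 + 3200/7))*(9 + 33) = (17 + 3023/7)*42 = (3142/7)*42 = 18852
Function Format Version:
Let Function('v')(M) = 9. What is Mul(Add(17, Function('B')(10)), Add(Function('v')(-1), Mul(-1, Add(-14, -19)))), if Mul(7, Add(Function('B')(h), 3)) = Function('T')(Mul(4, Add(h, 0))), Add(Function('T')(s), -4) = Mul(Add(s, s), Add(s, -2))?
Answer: 18852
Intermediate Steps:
Function('T')(s) = Add(4, Mul(2, s, Add(-2, s))) (Function('T')(s) = Add(4, Mul(Add(s, s), Add(s, -2))) = Add(4, Mul(Mul(2, s), Add(-2, s))) = Add(4, Mul(2, s, Add(-2, s))))
Function('B')(h) = Add(Rational(-17, 7), Mul(Rational(-16, 7), h), Mul(Rational(32, 7), Pow(h, 2))) (Function('B')(h) = Add(-3, Mul(Rational(1, 7), Add(4, Mul(-4, Mul(4, Add(h, 0))), Mul(2, Pow(Mul(4, Add(h, 0)), 2))))) = Add(-3, Mul(Rational(1, 7), Add(4, Mul(-4, Mul(4, h)), Mul(2, Pow(Mul(4, h), 2))))) = Add(-3, Mul(Rational(1, 7), Add(4, Mul(-16, h), Mul(2, Mul(16, Pow(h, 2)))))) = Add(-3, Mul(Rational(1, 7), Add(4, Mul(-16, h), Mul(32, Pow(h, 2))))) = Add(-3, Add(Rational(4, 7), Mul(Rational(-16, 7), h), Mul(Rational(32, 7), Pow(h, 2)))) = Add(Rational(-17, 7), Mul(Rational(-16, 7), h), Mul(Rational(32, 7), Pow(h, 2))))
Mul(Add(17, Function('B')(10)), Add(Function('v')(-1), Mul(-1, Add(-14, -19)))) = Mul(Add(17, Add(Rational(-17, 7), Mul(Rational(-16, 7), 10), Mul(Rational(32, 7), Pow(10, 2)))), Add(9, Mul(-1, Add(-14, -19)))) = Mul(Add(17, Add(Rational(-17, 7), Rational(-160, 7), Mul(Rational(32, 7), 100))), Add(9, Mul(-1, -33))) = Mul(Add(17, Add(Rational(-17, 7), Rational(-160, 7), Rational(3200, 7))), Add(9, 33)) = Mul(Add(17, Rational(3023, 7)), 42) = Mul(Rational(3142, 7), 42) = 18852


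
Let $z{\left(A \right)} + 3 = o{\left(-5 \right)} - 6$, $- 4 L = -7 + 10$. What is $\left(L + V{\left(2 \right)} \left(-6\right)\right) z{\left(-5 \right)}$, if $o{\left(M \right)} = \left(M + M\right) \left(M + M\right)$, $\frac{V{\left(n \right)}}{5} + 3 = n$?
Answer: $\frac{10647}{4} \approx 2661.8$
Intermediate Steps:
$V{\left(n \right)} = -15 + 5 n$
$o{\left(M \right)} = 4 M^{2}$ ($o{\left(M \right)} = 2 M 2 M = 4 M^{2}$)
$L = - \frac{3}{4}$ ($L = - \frac{-7 + 10}{4} = \left(- \frac{1}{4}\right) 3 = - \frac{3}{4} \approx -0.75$)
$z{\left(A \right)} = 91$ ($z{\left(A \right)} = -3 + \left(4 \left(-5\right)^{2} - 6\right) = -3 + \left(4 \cdot 25 - 6\right) = -3 + \left(100 - 6\right) = -3 + 94 = 91$)
$\left(L + V{\left(2 \right)} \left(-6\right)\right) z{\left(-5 \right)} = \left(- \frac{3}{4} + \left(-15 + 5 \cdot 2\right) \left(-6\right)\right) 91 = \left(- \frac{3}{4} + \left(-15 + 10\right) \left(-6\right)\right) 91 = \left(- \frac{3}{4} - -30\right) 91 = \left(- \frac{3}{4} + 30\right) 91 = \frac{117}{4} \cdot 91 = \frac{10647}{4}$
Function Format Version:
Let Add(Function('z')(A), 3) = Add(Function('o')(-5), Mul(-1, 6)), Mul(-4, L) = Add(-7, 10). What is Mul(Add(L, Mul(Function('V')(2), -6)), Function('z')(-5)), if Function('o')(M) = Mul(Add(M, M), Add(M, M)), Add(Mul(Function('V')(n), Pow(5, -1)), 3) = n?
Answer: Rational(10647, 4) ≈ 2661.8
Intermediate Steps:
Function('V')(n) = Add(-15, Mul(5, n))
Function('o')(M) = Mul(4, Pow(M, 2)) (Function('o')(M) = Mul(Mul(2, M), Mul(2, M)) = Mul(4, Pow(M, 2)))
L = Rational(-3, 4) (L = Mul(Rational(-1, 4), Add(-7, 10)) = Mul(Rational(-1, 4), 3) = Rational(-3, 4) ≈ -0.75000)
Function('z')(A) = 91 (Function('z')(A) = Add(-3, Add(Mul(4, Pow(-5, 2)), Mul(-1, 6))) = Add(-3, Add(Mul(4, 25), -6)) = Add(-3, Add(100, -6)) = Add(-3, 94) = 91)
Mul(Add(L, Mul(Function('V')(2), -6)), Function('z')(-5)) = Mul(Add(Rational(-3, 4), Mul(Add(-15, Mul(5, 2)), -6)), 91) = Mul(Add(Rational(-3, 4), Mul(Add(-15, 10), -6)), 91) = Mul(Add(Rational(-3, 4), Mul(-5, -6)), 91) = Mul(Add(Rational(-3, 4), 30), 91) = Mul(Rational(117, 4), 91) = Rational(10647, 4)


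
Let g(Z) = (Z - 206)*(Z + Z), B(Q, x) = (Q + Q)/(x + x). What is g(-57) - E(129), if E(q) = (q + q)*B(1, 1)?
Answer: 29724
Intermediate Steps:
B(Q, x) = Q/x (B(Q, x) = (2*Q)/((2*x)) = (2*Q)*(1/(2*x)) = Q/x)
E(q) = 2*q (E(q) = (q + q)*(1/1) = (2*q)*(1*1) = (2*q)*1 = 2*q)
g(Z) = 2*Z*(-206 + Z) (g(Z) = (-206 + Z)*(2*Z) = 2*Z*(-206 + Z))
g(-57) - E(129) = 2*(-57)*(-206 - 57) - 2*129 = 2*(-57)*(-263) - 1*258 = 29982 - 258 = 29724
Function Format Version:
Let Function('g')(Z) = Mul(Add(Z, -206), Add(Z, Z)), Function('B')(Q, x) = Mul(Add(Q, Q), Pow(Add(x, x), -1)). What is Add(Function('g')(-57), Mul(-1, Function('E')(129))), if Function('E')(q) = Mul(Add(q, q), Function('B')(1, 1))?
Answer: 29724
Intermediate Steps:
Function('B')(Q, x) = Mul(Q, Pow(x, -1)) (Function('B')(Q, x) = Mul(Mul(2, Q), Pow(Mul(2, x), -1)) = Mul(Mul(2, Q), Mul(Rational(1, 2), Pow(x, -1))) = Mul(Q, Pow(x, -1)))
Function('E')(q) = Mul(2, q) (Function('E')(q) = Mul(Add(q, q), Mul(1, Pow(1, -1))) = Mul(Mul(2, q), Mul(1, 1)) = Mul(Mul(2, q), 1) = Mul(2, q))
Function('g')(Z) = Mul(2, Z, Add(-206, Z)) (Function('g')(Z) = Mul(Add(-206, Z), Mul(2, Z)) = Mul(2, Z, Add(-206, Z)))
Add(Function('g')(-57), Mul(-1, Function('E')(129))) = Add(Mul(2, -57, Add(-206, -57)), Mul(-1, Mul(2, 129))) = Add(Mul(2, -57, -263), Mul(-1, 258)) = Add(29982, -258) = 29724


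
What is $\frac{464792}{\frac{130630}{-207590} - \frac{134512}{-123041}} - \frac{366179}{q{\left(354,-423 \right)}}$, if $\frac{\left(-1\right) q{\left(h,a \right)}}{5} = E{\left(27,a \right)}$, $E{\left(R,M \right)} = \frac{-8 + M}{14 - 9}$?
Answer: $\frac{511238700086828413}{510756560775} \approx 1.0009 \cdot 10^{6}$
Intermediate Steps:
$E{\left(R,M \right)} = - \frac{8}{5} + \frac{M}{5}$ ($E{\left(R,M \right)} = \frac{-8 + M}{5} = \left(-8 + M\right) \frac{1}{5} = - \frac{8}{5} + \frac{M}{5}$)
$q{\left(h,a \right)} = 8 - a$ ($q{\left(h,a \right)} = - 5 \left(- \frac{8}{5} + \frac{a}{5}\right) = 8 - a$)
$\frac{464792}{\frac{130630}{-207590} - \frac{134512}{-123041}} - \frac{366179}{q{\left(354,-423 \right)}} = \frac{464792}{\frac{130630}{-207590} - \frac{134512}{-123041}} - \frac{366179}{8 - -423} = \frac{464792}{130630 \left(- \frac{1}{207590}\right) - - \frac{134512}{123041}} - \frac{366179}{8 + 423} = \frac{464792}{- \frac{13063}{20759} + \frac{134512}{123041}} - \frac{366179}{431} = \frac{464792}{\frac{1185050025}{2554208119}} - \frac{366179}{431} = 464792 \cdot \frac{2554208119}{1185050025} - \frac{366179}{431} = \frac{1187175500046248}{1185050025} - \frac{366179}{431} = \frac{511238700086828413}{510756560775}$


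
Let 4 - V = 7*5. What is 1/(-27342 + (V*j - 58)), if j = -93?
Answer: -1/24517 ≈ -4.0788e-5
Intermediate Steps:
V = -31 (V = 4 - 7*5 = 4 - 1*35 = 4 - 35 = -31)
1/(-27342 + (V*j - 58)) = 1/(-27342 + (-31*(-93) - 58)) = 1/(-27342 + (2883 - 58)) = 1/(-27342 + 2825) = 1/(-24517) = -1/24517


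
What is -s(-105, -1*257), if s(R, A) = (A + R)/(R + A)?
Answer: -1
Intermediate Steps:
s(R, A) = 1 (s(R, A) = (A + R)/(A + R) = 1)
-s(-105, -1*257) = -1*1 = -1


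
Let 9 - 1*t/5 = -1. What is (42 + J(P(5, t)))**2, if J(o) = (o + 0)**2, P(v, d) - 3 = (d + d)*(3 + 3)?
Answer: 132242049801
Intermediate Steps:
t = 50 (t = 45 - 5*(-1) = 45 + 5 = 50)
P(v, d) = 3 + 12*d (P(v, d) = 3 + (d + d)*(3 + 3) = 3 + (2*d)*6 = 3 + 12*d)
J(o) = o**2
(42 + J(P(5, t)))**2 = (42 + (3 + 12*50)**2)**2 = (42 + (3 + 600)**2)**2 = (42 + 603**2)**2 = (42 + 363609)**2 = 363651**2 = 132242049801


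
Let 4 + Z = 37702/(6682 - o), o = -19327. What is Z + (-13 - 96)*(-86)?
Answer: 243742032/26009 ≈ 9371.5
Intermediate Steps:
Z = -66334/26009 (Z = -4 + 37702/(6682 - 1*(-19327)) = -4 + 37702/(6682 + 19327) = -4 + 37702/26009 = -66334/26009 ≈ -2.5504)
Z + (-13 - 96)*(-86) = -66334/26009 + (-13 - 96)*(-86) = -66334/26009 - 109*(-86) = -66334/26009 + 9374 = 243742032/26009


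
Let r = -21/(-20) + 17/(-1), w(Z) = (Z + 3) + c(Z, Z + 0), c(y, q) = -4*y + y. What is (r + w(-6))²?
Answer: 361/400 ≈ 0.90250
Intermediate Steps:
c(y, q) = -3*y
w(Z) = 3 - 2*Z (w(Z) = (Z + 3) - 3*Z = (3 + Z) - 3*Z = 3 - 2*Z)
r = -319/20 (r = -21*(-1/20) + 17*(-1) = 21/20 - 17 = -319/20 ≈ -15.950)
(r + w(-6))² = (-319/20 + (3 - 2*(-6)))² = (-319/20 + (3 + 12))² = (-319/20 + 15)² = (-19/20)² = 361/400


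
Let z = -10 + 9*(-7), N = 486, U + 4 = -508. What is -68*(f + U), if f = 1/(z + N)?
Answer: 14378940/413 ≈ 34816.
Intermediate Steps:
U = -512 (U = -4 - 508 = -512)
z = -73 (z = -10 - 63 = -73)
f = 1/413 (f = 1/(-73 + 486) = 1/413 ≈ 0.0024213)
-68*(f + U) = -68*(1/413 - 512) = -68*(-211455/413) = 14378940/413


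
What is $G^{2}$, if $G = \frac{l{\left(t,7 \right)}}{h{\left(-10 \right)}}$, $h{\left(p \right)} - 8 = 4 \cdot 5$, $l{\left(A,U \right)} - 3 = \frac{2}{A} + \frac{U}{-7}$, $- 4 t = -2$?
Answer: $\frac{9}{196} \approx 0.045918$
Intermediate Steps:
$t = \frac{1}{2}$ ($t = \left(- \frac{1}{4}\right) \left(-2\right) = \frac{1}{2} \approx 0.5$)
$l{\left(A,U \right)} = 3 + \frac{2}{A} - \frac{U}{7}$ ($l{\left(A,U \right)} = 3 + \left(\frac{2}{A} + \frac{U}{-7}\right) = 3 + \left(\frac{2}{A} + U \left(- \frac{1}{7}\right)\right) = 3 - \left(- \frac{2}{A} + \frac{U}{7}\right) = 3 + \frac{2}{A} - \frac{U}{7}$)
$h{\left(p \right)} = 28$ ($h{\left(p \right)} = 8 + 4 \cdot 5 = 8 + 20 = 28$)
$G = \frac{3}{14}$ ($G = \frac{3 + 2 \frac{1}{\frac{1}{2}} - 1}{28} = \left(3 + 2 \cdot 2 - 1\right) \frac{1}{28} = \left(3 + 4 - 1\right) \frac{1}{28} = 6 \cdot \frac{1}{28} = \frac{3}{14} \approx 0.21429$)
$G^{2} = \left(\frac{3}{14}\right)^{2} = \frac{9}{196}$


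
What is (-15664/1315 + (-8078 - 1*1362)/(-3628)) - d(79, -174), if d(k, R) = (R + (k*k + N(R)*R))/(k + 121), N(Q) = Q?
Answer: -9113449483/47708200 ≈ -191.02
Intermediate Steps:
d(k, R) = (R + R² + k²)/(121 + k) (d(k, R) = (R + (k*k + R*R))/(k + 121) = (R + (k² + R²))/(121 + k) = (R + (R² + k²))/(121 + k) = (R + R² + k²)/(121 + k))
(-15664/1315 + (-8078 - 1*1362)/(-3628)) - d(79, -174) = (-15664/1315 + (-8078 - 1*1362)/(-3628)) - (-174 + (-174)² + 79²)/(121 + 79) = (-15664*1/1315 + (-8078 - 1362)*(-1/3628)) - (-174 + 30276 + 6241)/200 = (-15664/1315 - 9440*(-1/3628)) - 36343/200 = (-15664/1315 + 2360/907) - 1*36343/200 = -11103848/1192705 - 36343/200 = -9113449483/47708200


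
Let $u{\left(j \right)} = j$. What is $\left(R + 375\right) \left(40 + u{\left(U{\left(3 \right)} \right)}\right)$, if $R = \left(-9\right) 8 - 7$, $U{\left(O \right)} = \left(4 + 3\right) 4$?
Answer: $20128$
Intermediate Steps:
$U{\left(O \right)} = 28$ ($U{\left(O \right)} = 7 \cdot 4 = 28$)
$R = -79$ ($R = -72 - 7 = -79$)
$\left(R + 375\right) \left(40 + u{\left(U{\left(3 \right)} \right)}\right) = \left(-79 + 375\right) \left(40 + 28\right) = 296 \cdot 68 = 20128$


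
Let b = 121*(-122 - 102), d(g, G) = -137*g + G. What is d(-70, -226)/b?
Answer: -2341/6776 ≈ -0.34548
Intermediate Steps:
d(g, G) = G - 137*g
b = -27104 (b = 121*(-224) = -27104)
d(-70, -226)/b = (-226 - 137*(-70))/(-27104) = (-226 + 9590)*(-1/27104) = 9364*(-1/27104) = -2341/6776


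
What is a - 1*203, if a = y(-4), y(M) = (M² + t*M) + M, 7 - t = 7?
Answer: -191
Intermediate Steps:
t = 0 (t = 7 - 1*7 = 7 - 7 = 0)
y(M) = M + M² (y(M) = (M² + 0*M) + M = (M² + 0) + M = M² + M = M + M²)
a = 12 (a = -4*(1 - 4) = -4*(-3) = 12)
a - 1*203 = 12 - 1*203 = 12 - 203 = -191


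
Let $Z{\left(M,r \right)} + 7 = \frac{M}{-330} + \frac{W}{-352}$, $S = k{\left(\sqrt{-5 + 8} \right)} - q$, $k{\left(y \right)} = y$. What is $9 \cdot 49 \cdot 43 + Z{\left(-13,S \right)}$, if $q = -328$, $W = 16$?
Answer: $\frac{3127739}{165} \approx 18956.0$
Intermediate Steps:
$S = 328 + \sqrt{3}$ ($S = \sqrt{-5 + 8} - -328 = \sqrt{3} + 328 = 328 + \sqrt{3} \approx 329.73$)
$Z{\left(M,r \right)} = - \frac{155}{22} - \frac{M}{330}$ ($Z{\left(M,r \right)} = -7 + \left(\frac{M}{-330} + \frac{16}{-352}\right) = -7 + \left(M \left(- \frac{1}{330}\right) + 16 \left(- \frac{1}{352}\right)\right) = -7 - \left(\frac{1}{22} + \frac{M}{330}\right) = - \frac{155}{22} - \frac{M}{330}$)
$9 \cdot 49 \cdot 43 + Z{\left(-13,S \right)} = 9 \cdot 49 \cdot 43 - \frac{1156}{165} = 441 \cdot 43 + \left(- \frac{155}{22} + \frac{13}{330}\right) = 18963 - \frac{1156}{165} = \frac{3127739}{165}$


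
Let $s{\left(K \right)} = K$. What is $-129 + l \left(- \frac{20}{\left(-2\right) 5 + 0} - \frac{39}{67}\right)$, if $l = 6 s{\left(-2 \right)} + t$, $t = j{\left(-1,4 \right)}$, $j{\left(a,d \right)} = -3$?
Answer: $- \frac{10068}{67} \approx -150.27$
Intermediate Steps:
$t = -3$
$l = -15$ ($l = 6 \left(-2\right) - 3 = -12 - 3 = -15$)
$-129 + l \left(- \frac{20}{\left(-2\right) 5 + 0} - \frac{39}{67}\right) = -129 - 15 \left(- \frac{20}{\left(-2\right) 5 + 0} - \frac{39}{67}\right) = -129 - 15 \left(- \frac{20}{-10 + 0} - \frac{39}{67}\right) = -129 - 15 \left(- \frac{20}{-10} - \frac{39}{67}\right) = -129 - 15 \left(\left(-20\right) \left(- \frac{1}{10}\right) - \frac{39}{67}\right) = -129 - 15 \left(2 - \frac{39}{67}\right) = -129 - \frac{1425}{67} = - \frac{10068}{67}$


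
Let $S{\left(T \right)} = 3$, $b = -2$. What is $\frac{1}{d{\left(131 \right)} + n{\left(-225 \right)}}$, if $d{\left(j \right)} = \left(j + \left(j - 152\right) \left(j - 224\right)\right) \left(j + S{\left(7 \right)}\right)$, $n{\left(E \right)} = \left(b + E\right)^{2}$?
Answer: $\frac{1}{330785} \approx 3.0231 \cdot 10^{-6}$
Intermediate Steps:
$n{\left(E \right)} = \left(-2 + E\right)^{2}$
$d{\left(j \right)} = \left(3 + j\right) \left(j + \left(-224 + j\right) \left(-152 + j\right)\right)$ ($d{\left(j \right)} = \left(j + \left(j - 152\right) \left(j - 224\right)\right) \left(j + 3\right) = \left(j + \left(-152 + j\right) \left(-224 + j\right)\right) \left(3 + j\right) = \left(j + \left(-224 + j\right) \left(-152 + j\right)\right) \left(3 + j\right) = \left(3 + j\right) \left(j + \left(-224 + j\right) \left(-152 + j\right)\right)$)
$\frac{1}{d{\left(131 \right)} + n{\left(-225 \right)}} = \frac{1}{\left(102144 + 131^{3} - 372 \cdot 131^{2} + 32923 \cdot 131\right) + \left(-2 - 225\right)^{2}} = \frac{1}{\left(102144 + 2248091 - 6383892 + 4312913\right) + \left(-227\right)^{2}} = \frac{1}{\left(102144 + 2248091 - 6383892 + 4312913\right) + 51529} = \frac{1}{279256 + 51529} = \frac{1}{330785}$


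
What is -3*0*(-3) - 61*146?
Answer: -8906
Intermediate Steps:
-3*0*(-3) - 61*146 = 0*(-3) - 8906 = 0 - 8906 = -8906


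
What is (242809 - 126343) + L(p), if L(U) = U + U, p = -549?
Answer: 115368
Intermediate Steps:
L(U) = 2*U
(242809 - 126343) + L(p) = (242809 - 126343) + 2*(-549) = 116466 - 1098 = 115368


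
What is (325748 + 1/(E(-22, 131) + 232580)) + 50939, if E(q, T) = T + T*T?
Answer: 94123534065/249872 ≈ 3.7669e+5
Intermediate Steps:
E(q, T) = T + T**2
(325748 + 1/(E(-22, 131) + 232580)) + 50939 = (325748 + 1/(131*(1 + 131) + 232580)) + 50939 = (325748 + 1/(131*132 + 232580)) + 50939 = (325748 + 1/(17292 + 232580)) + 50939 = (325748 + 1/249872) + 50939 = 81395304257/249872 + 50939 = 94123534065/249872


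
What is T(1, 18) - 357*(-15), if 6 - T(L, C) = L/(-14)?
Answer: 75055/14 ≈ 5361.1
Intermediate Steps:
T(L, C) = 6 + L/14 (T(L, C) = 6 - L/(-14) = 6 - L*(-1)/14 = 6 - (-1)*L/14 = 6 + L/14)
T(1, 18) - 357*(-15) = (6 + (1/14)*1) - 357*(-15) = (6 + 1/14) + 5355 = 85/14 + 5355 = 75055/14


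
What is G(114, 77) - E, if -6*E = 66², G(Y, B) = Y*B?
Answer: 9504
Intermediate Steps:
G(Y, B) = B*Y
E = -726 (E = -⅙*66² = -⅙*4356 = -726)
G(114, 77) - E = 77*114 - 1*(-726) = 8778 + 726 = 9504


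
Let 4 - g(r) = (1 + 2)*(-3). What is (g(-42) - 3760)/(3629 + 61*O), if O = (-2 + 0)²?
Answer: -1249/1291 ≈ -0.96747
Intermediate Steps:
g(r) = 13 (g(r) = 4 - (1 + 2)*(-3) = 4 - 3*(-3) = 4 - 1*(-9) = 4 + 9 = 13)
O = 4 (O = (-2)² = 4)
(g(-42) - 3760)/(3629 + 61*O) = (13 - 3760)/(3629 + 61*4) = -3747/(3629 + 244) = -3747/3873 = -3747*1/3873 = -1249/1291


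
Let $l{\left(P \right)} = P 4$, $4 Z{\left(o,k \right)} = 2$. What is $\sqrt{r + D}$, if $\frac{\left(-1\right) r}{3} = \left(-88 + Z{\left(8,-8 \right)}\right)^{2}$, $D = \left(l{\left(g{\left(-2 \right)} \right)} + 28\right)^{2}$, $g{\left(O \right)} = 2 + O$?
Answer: $\frac{7 i \sqrt{1811}}{2} \approx 148.95 i$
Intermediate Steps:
$Z{\left(o,k \right)} = \frac{1}{2}$ ($Z{\left(o,k \right)} = \frac{1}{4} \cdot 2 = \frac{1}{2}$)
$l{\left(P \right)} = 4 P$
$D = 784$ ($D = \left(4 \left(2 - 2\right) + 28\right)^{2} = \left(4 \cdot 0 + 28\right)^{2} = \left(0 + 28\right)^{2} = 28^{2} = 784$)
$r = - \frac{91875}{4}$ ($r = - 3 \left(-88 + \frac{1}{2}\right)^{2} = - 3 \left(- \frac{175}{2}\right)^{2} = \left(-3\right) \frac{30625}{4} = - \frac{91875}{4} \approx -22969.0$)
$\sqrt{r + D} = \sqrt{- \frac{91875}{4} + 784} = \sqrt{- \frac{88739}{4}} = \frac{7 i \sqrt{1811}}{2}$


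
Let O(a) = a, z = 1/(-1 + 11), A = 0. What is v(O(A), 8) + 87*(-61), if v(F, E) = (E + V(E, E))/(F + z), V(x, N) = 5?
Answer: -5177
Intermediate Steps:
z = ⅒ (z = 1/10 = ⅒ ≈ 0.10000)
v(F, E) = (5 + E)/(⅒ + F) (v(F, E) = (E + 5)/(F + ⅒) = (5 + E)/(⅒ + F))
v(O(A), 8) + 87*(-61) = 10*(5 + 8)/(1 + 10*0) + 87*(-61) = 10*13/(1 + 0) - 5307 = 10*13/1 - 5307 = 10*1*13 - 5307 = 130 - 5307 = -5177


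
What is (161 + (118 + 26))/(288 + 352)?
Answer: 61/128 ≈ 0.47656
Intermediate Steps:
(161 + (118 + 26))/(288 + 352) = (161 + 144)/640 = 305*(1/640) = 61/128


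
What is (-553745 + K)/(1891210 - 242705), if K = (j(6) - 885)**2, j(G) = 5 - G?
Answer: 231251/1648505 ≈ 0.14028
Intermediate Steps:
K = 784996 (K = ((5 - 1*6) - 885)**2 = ((5 - 6) - 885)**2 = (-1 - 885)**2 = (-886)**2 = 784996)
(-553745 + K)/(1891210 - 242705) = (-553745 + 784996)/(1891210 - 242705) = 231251/1648505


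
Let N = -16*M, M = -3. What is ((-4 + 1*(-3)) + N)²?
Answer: 1681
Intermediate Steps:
N = 48 (N = -16*(-3) = 48)
((-4 + 1*(-3)) + N)² = ((-4 + 1*(-3)) + 48)² = ((-4 - 3) + 48)² = (-7 + 48)² = 41² = 1681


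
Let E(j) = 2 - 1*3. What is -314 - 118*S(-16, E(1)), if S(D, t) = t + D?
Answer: 1692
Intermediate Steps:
E(j) = -1 (E(j) = 2 - 3 = -1)
S(D, t) = D + t
-314 - 118*S(-16, E(1)) = -314 - 118*(-16 - 1) = -314 - 118*(-17) = -314 + 2006 = 1692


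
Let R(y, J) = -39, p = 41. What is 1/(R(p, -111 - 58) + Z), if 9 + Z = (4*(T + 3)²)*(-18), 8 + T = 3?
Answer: -1/336 ≈ -0.0029762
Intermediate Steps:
T = -5 (T = -8 + 3 = -5)
Z = -297 (Z = -9 + (4*(-5 + 3)²)*(-18) = -9 + (4*(-2)²)*(-18) = -9 + (4*4)*(-18) = -9 + 16*(-18) = -9 - 288 = -297)
1/(R(p, -111 - 58) + Z) = 1/(-39 - 297) = 1/(-336) = -1/336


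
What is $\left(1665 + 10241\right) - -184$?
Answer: $12090$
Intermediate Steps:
$\left(1665 + 10241\right) - -184 = 11906 + \left(240 - 56\right) = 11906 + 184 = 12090$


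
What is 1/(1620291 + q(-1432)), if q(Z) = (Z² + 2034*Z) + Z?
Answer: 1/756795 ≈ 1.3214e-6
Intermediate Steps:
q(Z) = Z² + 2035*Z
1/(1620291 + q(-1432)) = 1/(1620291 - 1432*(2035 - 1432)) = 1/(1620291 - 1432*603) = 1/(1620291 - 863496) = 1/756795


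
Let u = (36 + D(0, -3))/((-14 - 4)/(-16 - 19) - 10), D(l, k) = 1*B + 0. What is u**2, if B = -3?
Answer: 1334025/110224 ≈ 12.103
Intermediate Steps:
D(l, k) = -3 (D(l, k) = 1*(-3) + 0 = -3 + 0 = -3)
u = -1155/332 (u = (36 - 3)/((-14 - 4)/(-16 - 19) - 10) = 33/(-18/(-35) - 10) = 33/(-18*(-1/35) - 10) = 33/(18/35 - 10) = 33/(-332/35) = 33*(-35/332) = -1155/332 ≈ -3.4789)
u**2 = (-1155/332)**2 = 1334025/110224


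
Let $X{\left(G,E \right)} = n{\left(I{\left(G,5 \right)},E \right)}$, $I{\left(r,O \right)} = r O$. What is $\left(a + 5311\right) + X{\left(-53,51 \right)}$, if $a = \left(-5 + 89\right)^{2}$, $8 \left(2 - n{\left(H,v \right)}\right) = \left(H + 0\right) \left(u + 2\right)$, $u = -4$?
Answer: $\frac{49211}{4} \approx 12303.0$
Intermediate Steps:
$I{\left(r,O \right)} = O r$
$n{\left(H,v \right)} = 2 + \frac{H}{4}$ ($n{\left(H,v \right)} = 2 - \frac{\left(H + 0\right) \left(-4 + 2\right)}{8} = 2 - \frac{H \left(-2\right)}{8} = 2 - \frac{\left(-2\right) H}{8} = 2 + \frac{H}{4}$)
$X{\left(G,E \right)} = 2 + \frac{5 G}{4}$
$a = 7056$ ($a = 84^{2} = 7056$)
$\left(a + 5311\right) + X{\left(-53,51 \right)} = \left(7056 + 5311\right) + \left(2 + \frac{5}{4} \left(-53\right)\right) = 12367 + \left(2 - \frac{265}{4}\right) = 12367 - \frac{257}{4} = \frac{49211}{4}$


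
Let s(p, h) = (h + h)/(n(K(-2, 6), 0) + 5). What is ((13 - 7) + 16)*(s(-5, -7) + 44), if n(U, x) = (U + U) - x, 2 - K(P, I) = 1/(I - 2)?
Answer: 15840/17 ≈ 931.76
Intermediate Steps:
K(P, I) = 2 - 1/(-2 + I) (K(P, I) = 2 - 1/(I - 2) = 2 - 1/(-2 + I))
n(U, x) = -x + 2*U (n(U, x) = 2*U - x = -x + 2*U)
s(p, h) = 4*h/17 (s(p, h) = (h + h)/((-1*0 + 2*((-5 + 2*6)/(-2 + 6))) + 5) = (2*h)/((0 + 2*((-5 + 12)/4)) + 5) = (2*h)/((0 + 2*((¼)*7)) + 5) = (2*h)/((0 + 2*(7/4)) + 5) = (2*h)/((0 + 7/2) + 5) = (2*h)/(7/2 + 5) = (2*h)/(17/2) = (2*h)*(2/17) = 4*h/17)
((13 - 7) + 16)*(s(-5, -7) + 44) = ((13 - 7) + 16)*((4/17)*(-7) + 44) = (6 + 16)*(-28/17 + 44) = 22*(720/17) = 15840/17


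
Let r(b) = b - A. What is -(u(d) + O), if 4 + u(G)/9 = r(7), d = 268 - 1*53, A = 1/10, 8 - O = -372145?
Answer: -3721791/10 ≈ -3.7218e+5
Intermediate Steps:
O = 372153 (O = 8 - 1*(-372145) = 8 + 372145 = 372153)
A = ⅒ ≈ 0.10000
d = 215 (d = 268 - 53 = 215)
r(b) = -⅒ + b (r(b) = b - 1*⅒ = b - ⅒ = -⅒ + b)
u(G) = 261/10 (u(G) = -36 + 9*(-⅒ + 7) = -36 + 9*(69/10) = -36 + 621/10 = 261/10)
-(u(d) + O) = -(261/10 + 372153) = -1*3721791/10 = -3721791/10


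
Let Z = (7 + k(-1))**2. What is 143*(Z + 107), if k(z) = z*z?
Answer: 24453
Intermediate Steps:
k(z) = z**2
Z = 64 (Z = (7 + (-1)**2)**2 = (7 + 1)**2 = 8**2 = 64)
143*(Z + 107) = 143*(64 + 107) = 143*171 = 24453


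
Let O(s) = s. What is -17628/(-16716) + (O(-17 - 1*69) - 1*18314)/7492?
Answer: -3656363/2609089 ≈ -1.4014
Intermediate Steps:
-17628/(-16716) + (O(-17 - 1*69) - 1*18314)/7492 = -17628/(-16716) + ((-17 - 1*69) - 1*18314)/7492 = -17628*(-1/16716) + ((-17 - 69) - 18314)*(1/7492) = 1469/1393 + (-86 - 18314)*(1/7492) = 1469/1393 - 18400*1/7492 = 1469/1393 - 4600/1873 = -3656363/2609089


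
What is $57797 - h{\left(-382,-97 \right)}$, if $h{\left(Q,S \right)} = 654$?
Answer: $57143$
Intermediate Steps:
$57797 - h{\left(-382,-97 \right)} = 57797 - 654 = 57143$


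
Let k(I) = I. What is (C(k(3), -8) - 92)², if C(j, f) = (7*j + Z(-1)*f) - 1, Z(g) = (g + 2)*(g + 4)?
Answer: 9216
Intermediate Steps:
Z(g) = (2 + g)*(4 + g)
C(j, f) = -1 + 3*f + 7*j (C(j, f) = (7*j + (8 + (-1)² + 6*(-1))*f) - 1 = (7*j + (8 + 1 - 6)*f) - 1 = (7*j + 3*f) - 1 = (3*f + 7*j) - 1 = -1 + 3*f + 7*j)
(C(k(3), -8) - 92)² = ((-1 + 3*(-8) + 7*3) - 92)² = ((-1 - 24 + 21) - 92)² = (-4 - 92)² = (-96)² = 9216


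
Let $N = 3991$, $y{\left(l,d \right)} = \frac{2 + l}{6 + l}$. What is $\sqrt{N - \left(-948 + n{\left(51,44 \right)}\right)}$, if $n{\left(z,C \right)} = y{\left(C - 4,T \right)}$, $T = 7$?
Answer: $\frac{2 \sqrt{653062}}{23} \approx 70.271$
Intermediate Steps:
$y{\left(l,d \right)} = \frac{2 + l}{6 + l}$
$n{\left(z,C \right)} = \frac{-2 + C}{2 + C}$ ($n{\left(z,C \right)} = \frac{2 + \left(C - 4\right)}{6 + \left(C - 4\right)} = \frac{2 + \left(-4 + C\right)}{6 + \left(-4 + C\right)} = \frac{-2 + C}{2 + C}$)
$\sqrt{N - \left(-948 + n{\left(51,44 \right)}\right)} = \sqrt{3991 + \left(948 - \frac{-2 + 44}{2 + 44}\right)} = \sqrt{3991 + \left(948 - \frac{1}{46} \cdot 42\right)} = \sqrt{3991 + \left(948 - \frac{21}{23}\right)} = \sqrt{3991 + \frac{21783}{23}} = \sqrt{\frac{113576}{23}} = \frac{2 \sqrt{653062}}{23}$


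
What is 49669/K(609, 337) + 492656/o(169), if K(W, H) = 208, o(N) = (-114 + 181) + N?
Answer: 28548583/12272 ≈ 2326.3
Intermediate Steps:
o(N) = 67 + N
49669/K(609, 337) + 492656/o(169) = 49669/208 + 492656/(67 + 169) = 49669*(1/208) + 492656/236 = 49669/208 + 492656*(1/236) = 49669/208 + 123164/59 = 28548583/12272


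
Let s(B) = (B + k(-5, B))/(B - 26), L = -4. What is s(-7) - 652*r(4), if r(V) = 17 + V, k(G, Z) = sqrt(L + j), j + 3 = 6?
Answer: -451829/33 - I/33 ≈ -13692.0 - 0.030303*I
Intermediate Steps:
j = 3 (j = -3 + 6 = 3)
k(G, Z) = I (k(G, Z) = sqrt(-4 + 3) = sqrt(-1) = I)
s(B) = (I + B)/(-26 + B) (s(B) = (B + I)/(B - 26) = (I + B)/(-26 + B))
s(-7) - 652*r(4) = (I - 7)/(-26 - 7) - 652*(17 + 4) = (-7 + I)/(-33) - 652*21 = -(-7 + I)/33 - 13692 = (7/33 - I/33) - 13692 = -451829/33 - I/33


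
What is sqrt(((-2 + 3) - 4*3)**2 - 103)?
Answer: 3*sqrt(2) ≈ 4.2426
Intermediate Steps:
sqrt(((-2 + 3) - 4*3)**2 - 103) = sqrt((1 - 12)**2 - 103) = sqrt((-11)**2 - 103) = sqrt(121 - 103) = sqrt(18) = 3*sqrt(2)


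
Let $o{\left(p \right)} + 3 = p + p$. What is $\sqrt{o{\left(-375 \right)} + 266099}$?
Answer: $\sqrt{265346} \approx 515.12$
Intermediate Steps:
$o{\left(p \right)} = -3 + 2 p$ ($o{\left(p \right)} = -3 + \left(p + p\right) = -3 + 2 p$)
$\sqrt{o{\left(-375 \right)} + 266099} = \sqrt{\left(-3 + 2 \left(-375\right)\right) + 266099} = \sqrt{\left(-3 - 750\right) + 266099} = \sqrt{-753 + 266099} = \sqrt{265346}$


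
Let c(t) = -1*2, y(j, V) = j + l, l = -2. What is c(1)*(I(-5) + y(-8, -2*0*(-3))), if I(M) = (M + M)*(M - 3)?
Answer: -140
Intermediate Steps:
y(j, V) = -2 + j (y(j, V) = j - 2 = -2 + j)
I(M) = 2*M*(-3 + M) (I(M) = (2*M)*(-3 + M) = 2*M*(-3 + M))
c(t) = -2
c(1)*(I(-5) + y(-8, -2*0*(-3))) = -2*(2*(-5)*(-3 - 5) + (-2 - 8)) = -2*(2*(-5)*(-8) - 10) = -2*(80 - 10) = -2*70 = -140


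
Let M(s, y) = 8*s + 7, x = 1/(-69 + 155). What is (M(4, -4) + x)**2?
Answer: 11256025/7396 ≈ 1521.9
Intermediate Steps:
x = 1/86 ≈ 0.011628
M(s, y) = 7 + 8*s
(M(4, -4) + x)**2 = ((7 + 8*4) + 1/86)**2 = ((7 + 32) + 1/86)**2 = (39 + 1/86)**2 = (3355/86)**2 = 11256025/7396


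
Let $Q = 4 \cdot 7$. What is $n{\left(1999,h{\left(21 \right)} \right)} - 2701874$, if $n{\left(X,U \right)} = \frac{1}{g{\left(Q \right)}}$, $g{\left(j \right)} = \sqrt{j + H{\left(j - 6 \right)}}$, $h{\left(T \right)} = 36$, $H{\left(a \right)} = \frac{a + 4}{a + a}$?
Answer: $-2701874 + \frac{\sqrt{13838}}{629} \approx -2.7019 \cdot 10^{6}$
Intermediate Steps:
$H{\left(a \right)} = \frac{4 + a}{2 a}$
$Q = 28$
$g{\left(j \right)} = \sqrt{j + \frac{-2 + j}{2 \left(-6 + j\right)}}$ ($g{\left(j \right)} = \sqrt{j + \frac{4 + \left(j - 6\right)}{2 \left(j - 6\right)}} = \sqrt{j + \frac{4 + \left(-6 + j\right)}{2 \left(-6 + j\right)}} = \sqrt{j + \frac{-2 + j}{2 \left(-6 + j\right)}}$)
$n{\left(X,U \right)} = \frac{\sqrt{13838}}{629}$ ($n{\left(X,U \right)} = \frac{1}{\frac{1}{2} \sqrt{2} \sqrt{\frac{-2 + 28 + 2 \cdot 28 \left(-6 + 28\right)}{-6 + 28}}} = \frac{1}{\frac{1}{2} \sqrt{2} \sqrt{\frac{-2 + 28 + 2 \cdot 28 \cdot 22}{22}}} = \frac{1}{\frac{1}{2} \sqrt{2} \sqrt{\frac{-2 + 28 + 1232}{22}}} = \frac{1}{\frac{1}{2} \sqrt{2} \sqrt{\frac{1}{22} \cdot 1258}} = \frac{1}{\frac{1}{2} \sqrt{2} \sqrt{\frac{629}{11}}} = \frac{1}{\frac{1}{2} \sqrt{2} \frac{\sqrt{6919}}{11}} = \frac{1}{\frac{1}{22} \sqrt{13838}} = \frac{\sqrt{13838}}{629}$)
$n{\left(1999,h{\left(21 \right)} \right)} - 2701874 = \frac{\sqrt{13838}}{629} - 2701874 = -2701874 + \frac{\sqrt{13838}}{629}$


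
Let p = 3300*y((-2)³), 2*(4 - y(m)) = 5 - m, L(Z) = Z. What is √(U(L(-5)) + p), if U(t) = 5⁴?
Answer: 5*I*√305 ≈ 87.321*I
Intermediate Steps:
U(t) = 625
y(m) = 3/2 + m/2 (y(m) = 4 - (5 - m)/2 = 4 + (-5/2 + m/2) = 3/2 + m/2)
p = -8250 (p = 3300*(3/2 + (½)*(-2)³) = 3300*(3/2 + (½)*(-8)) = 3300*(3/2 - 4) = 3300*(-5/2) = -8250)
√(U(L(-5)) + p) = √(625 - 8250) = √(-7625) = 5*I*√305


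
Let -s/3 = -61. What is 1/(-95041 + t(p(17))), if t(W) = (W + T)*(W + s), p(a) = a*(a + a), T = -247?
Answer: 1/156850 ≈ 6.3755e-6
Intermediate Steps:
s = 183 (s = -3*(-61) = 183)
p(a) = 2*a**2 (p(a) = a*(2*a) = 2*a**2)
t(W) = (-247 + W)*(183 + W) (t(W) = (W - 247)*(W + 183) = (-247 + W)*(183 + W))
1/(-95041 + t(p(17))) = 1/(-95041 + (-45201 + (2*17**2)**2 - 128*17**2)) = 1/(-95041 + (-45201 + (2*289)**2 - 128*289)) = 1/(-95041 + (-45201 + 578**2 - 64*578)) = 1/(-95041 + (-45201 + 334084 - 36992)) = 1/(-95041 + 251891) = 1/156850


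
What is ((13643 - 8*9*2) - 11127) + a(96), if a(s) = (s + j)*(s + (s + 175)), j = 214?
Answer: 116142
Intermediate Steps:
a(s) = (175 + 2*s)*(214 + s) (a(s) = (s + 214)*(s + (s + 175)) = (214 + s)*(s + (175 + s)) = (214 + s)*(175 + 2*s) = (175 + 2*s)*(214 + s))
((13643 - 8*9*2) - 11127) + a(96) = ((13643 - 8*9*2) - 11127) + (37450 + 2*96**2 + 603*96) = ((13643 - 72*2) - 11127) + (37450 + 2*9216 + 57888) = ((13643 - 144) - 11127) + (37450 + 18432 + 57888) = (13499 - 11127) + 113770 = 2372 + 113770 = 116142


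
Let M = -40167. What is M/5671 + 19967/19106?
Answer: -15956045/2642686 ≈ -6.0378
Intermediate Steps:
M/5671 + 19967/19106 = -40167/5671 + 19967/19106 = -40167*1/5671 + 19967*(1/19106) = -40167/5671 + 487/466 = -15956045/2642686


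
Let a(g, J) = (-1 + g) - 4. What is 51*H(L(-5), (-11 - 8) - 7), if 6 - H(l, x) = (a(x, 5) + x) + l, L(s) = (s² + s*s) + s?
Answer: 918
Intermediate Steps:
a(g, J) = -5 + g
L(s) = s + 2*s² (L(s) = (s² + s²) + s = 2*s² + s = s + 2*s²)
H(l, x) = 11 - l - 2*x (H(l, x) = 6 - (((-5 + x) + x) + l) = 6 - ((-5 + 2*x) + l) = 6 - (-5 + l + 2*x) = 6 + (5 - l - 2*x) = 11 - l - 2*x)
51*H(L(-5), (-11 - 8) - 7) = 51*(11 - (-5)*(1 + 2*(-5)) - 2*((-11 - 8) - 7)) = 51*(11 - (-5)*(1 - 10) - 2*(-19 - 7)) = 51*(11 - (-5)*(-9) - 2*(-26)) = 51*(11 - 1*45 + 52) = 51*(11 - 45 + 52) = 51*18 = 918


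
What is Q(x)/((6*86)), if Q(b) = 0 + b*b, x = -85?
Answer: 7225/516 ≈ 14.002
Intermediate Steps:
Q(b) = b**2 (Q(b) = 0 + b**2 = b**2)
Q(x)/((6*86)) = (-85)**2/((6*86)) = 7225/516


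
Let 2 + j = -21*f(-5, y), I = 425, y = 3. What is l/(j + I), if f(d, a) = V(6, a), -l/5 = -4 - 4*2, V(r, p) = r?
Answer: 20/99 ≈ 0.20202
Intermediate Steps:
l = 60 (l = -5*(-4 - 4*2) = -5*(-4 - 8) = -5*(-12) = 60)
f(d, a) = 6
j = -128 (j = -2 - 21*6 = -2 - 126 = -128)
l/(j + I) = 60/(-128 + 425) = 60/297 = (1/297)*60 = 20/99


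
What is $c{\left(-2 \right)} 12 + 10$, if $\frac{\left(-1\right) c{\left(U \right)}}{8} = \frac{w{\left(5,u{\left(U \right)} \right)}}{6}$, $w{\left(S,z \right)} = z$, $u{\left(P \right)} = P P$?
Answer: $-54$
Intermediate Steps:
$u{\left(P \right)} = P^{2}$
$c{\left(U \right)} = - \frac{4 U^{2}}{3}$ ($c{\left(U \right)} = - 8 \frac{U^{2}}{6} = - \frac{4 U^{2}}{3}$)
$c{\left(-2 \right)} 12 + 10 = - \frac{4 \left(-2\right)^{2}}{3} \cdot 12 + 10 = \left(- \frac{4}{3}\right) 4 \cdot 12 + 10 = \left(- \frac{16}{3}\right) 12 + 10 = -64 + 10 = -54$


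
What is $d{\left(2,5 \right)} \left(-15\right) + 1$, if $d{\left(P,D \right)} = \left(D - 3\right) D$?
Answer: $-149$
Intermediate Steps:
$d{\left(P,D \right)} = D \left(-3 + D\right)$ ($d{\left(P,D \right)} = \left(-3 + D\right) D = D \left(-3 + D\right)$)
$d{\left(2,5 \right)} \left(-15\right) + 1 = 5 \left(-3 + 5\right) \left(-15\right) + 1 = 5 \cdot 2 \left(-15\right) + 1 = 10 \left(-15\right) + 1 = -150 + 1 = -149$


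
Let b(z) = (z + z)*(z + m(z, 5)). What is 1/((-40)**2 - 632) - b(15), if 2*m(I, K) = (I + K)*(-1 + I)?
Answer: -4501199/968 ≈ -4650.0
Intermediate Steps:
m(I, K) = (-1 + I)*(I + K)/2 (m(I, K) = ((I + K)*(-1 + I))/2 = ((-1 + I)*(I + K))/2 = (-1 + I)*(I + K)/2)
b(z) = 2*z*(-5/2 + z**2/2 + 3*z) (b(z) = (z + z)*(z + (z**2/2 - z/2 - 1/2*5 + (1/2)*z*5)) = (2*z)*(z + (z**2/2 - z/2 - 5/2 + 5*z/2)) = (2*z)*(z + (-5/2 + z**2/2 + 2*z)) = (2*z)*(-5/2 + z**2/2 + 3*z) = 2*z*(-5/2 + z**2/2 + 3*z))
1/((-40)**2 - 632) - b(15) = 1/((-40)**2 - 632) - 15*(-5 + 15**2 + 6*15) = 1/(1600 - 632) - 15*(-5 + 225 + 90) = 1/968 - 15*310 = 1/968 - 1*4650 = 1/968 - 4650 = -4501199/968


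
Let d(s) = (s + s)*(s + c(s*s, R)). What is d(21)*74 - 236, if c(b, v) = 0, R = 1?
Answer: 65032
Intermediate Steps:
d(s) = 2*s² (d(s) = (s + s)*(s + 0) = (2*s)*s = 2*s²)
d(21)*74 - 236 = (2*21²)*74 - 236 = (2*441)*74 - 236 = 882*74 - 236 = 65268 - 236 = 65032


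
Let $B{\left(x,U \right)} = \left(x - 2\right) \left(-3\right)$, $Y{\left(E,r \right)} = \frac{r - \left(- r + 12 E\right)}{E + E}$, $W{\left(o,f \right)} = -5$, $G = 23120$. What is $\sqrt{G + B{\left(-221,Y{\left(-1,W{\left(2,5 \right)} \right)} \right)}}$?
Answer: $\sqrt{23789} \approx 154.24$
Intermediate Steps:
$Y{\left(E,r \right)} = \frac{- 12 E + 2 r}{2 E}$ ($Y{\left(E,r \right)} = \frac{r - \left(- r + 12 E\right)}{2 E} = \left(- 12 E + 2 r\right) \frac{1}{2 E} = \frac{- 12 E + 2 r}{2 E}$)
$B{\left(x,U \right)} = 6 - 3 x$ ($B{\left(x,U \right)} = \left(-2 + x\right) \left(-3\right) = 6 - 3 x$)
$\sqrt{G + B{\left(-221,Y{\left(-1,W{\left(2,5 \right)} \right)} \right)}} = \sqrt{23120 + \left(6 - -663\right)} = \sqrt{23120 + \left(6 + 663\right)} = \sqrt{23120 + 669} = \sqrt{23789}$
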